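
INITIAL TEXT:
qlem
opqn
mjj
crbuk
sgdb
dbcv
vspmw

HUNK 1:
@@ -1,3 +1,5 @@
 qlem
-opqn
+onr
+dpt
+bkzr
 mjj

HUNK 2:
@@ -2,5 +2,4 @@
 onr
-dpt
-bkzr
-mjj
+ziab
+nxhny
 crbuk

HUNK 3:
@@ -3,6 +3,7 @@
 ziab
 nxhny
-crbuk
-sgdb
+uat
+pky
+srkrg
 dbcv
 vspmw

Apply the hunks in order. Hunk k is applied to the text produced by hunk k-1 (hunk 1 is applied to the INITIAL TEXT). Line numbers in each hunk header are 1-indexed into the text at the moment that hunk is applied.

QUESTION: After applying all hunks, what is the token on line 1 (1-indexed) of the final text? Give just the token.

Hunk 1: at line 1 remove [opqn] add [onr,dpt,bkzr] -> 9 lines: qlem onr dpt bkzr mjj crbuk sgdb dbcv vspmw
Hunk 2: at line 2 remove [dpt,bkzr,mjj] add [ziab,nxhny] -> 8 lines: qlem onr ziab nxhny crbuk sgdb dbcv vspmw
Hunk 3: at line 3 remove [crbuk,sgdb] add [uat,pky,srkrg] -> 9 lines: qlem onr ziab nxhny uat pky srkrg dbcv vspmw
Final line 1: qlem

Answer: qlem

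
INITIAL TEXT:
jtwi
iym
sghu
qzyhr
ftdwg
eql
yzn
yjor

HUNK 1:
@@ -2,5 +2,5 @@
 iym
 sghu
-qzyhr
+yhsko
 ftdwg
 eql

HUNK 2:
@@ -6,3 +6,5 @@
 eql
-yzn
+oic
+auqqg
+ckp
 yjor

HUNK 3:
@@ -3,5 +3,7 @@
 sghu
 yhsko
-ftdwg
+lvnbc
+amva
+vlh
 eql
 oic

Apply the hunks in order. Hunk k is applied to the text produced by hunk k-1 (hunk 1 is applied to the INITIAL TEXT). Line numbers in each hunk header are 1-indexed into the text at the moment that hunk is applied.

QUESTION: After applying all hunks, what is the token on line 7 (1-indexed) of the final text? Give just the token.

Hunk 1: at line 2 remove [qzyhr] add [yhsko] -> 8 lines: jtwi iym sghu yhsko ftdwg eql yzn yjor
Hunk 2: at line 6 remove [yzn] add [oic,auqqg,ckp] -> 10 lines: jtwi iym sghu yhsko ftdwg eql oic auqqg ckp yjor
Hunk 3: at line 3 remove [ftdwg] add [lvnbc,amva,vlh] -> 12 lines: jtwi iym sghu yhsko lvnbc amva vlh eql oic auqqg ckp yjor
Final line 7: vlh

Answer: vlh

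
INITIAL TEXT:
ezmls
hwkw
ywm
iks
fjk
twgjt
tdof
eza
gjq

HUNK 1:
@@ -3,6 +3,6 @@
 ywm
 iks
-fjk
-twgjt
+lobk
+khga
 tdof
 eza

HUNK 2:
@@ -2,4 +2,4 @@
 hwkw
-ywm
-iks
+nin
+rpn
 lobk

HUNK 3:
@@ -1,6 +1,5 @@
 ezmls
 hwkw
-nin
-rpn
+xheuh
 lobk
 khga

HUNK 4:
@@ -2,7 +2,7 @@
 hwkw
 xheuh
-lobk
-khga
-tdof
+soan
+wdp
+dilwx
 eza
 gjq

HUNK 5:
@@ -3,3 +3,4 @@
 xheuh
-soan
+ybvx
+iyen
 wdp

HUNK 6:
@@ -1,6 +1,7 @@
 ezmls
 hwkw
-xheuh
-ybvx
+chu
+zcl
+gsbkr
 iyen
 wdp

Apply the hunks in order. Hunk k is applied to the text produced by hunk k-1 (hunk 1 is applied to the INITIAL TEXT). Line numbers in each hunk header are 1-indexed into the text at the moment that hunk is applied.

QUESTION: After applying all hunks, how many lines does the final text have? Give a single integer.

Hunk 1: at line 3 remove [fjk,twgjt] add [lobk,khga] -> 9 lines: ezmls hwkw ywm iks lobk khga tdof eza gjq
Hunk 2: at line 2 remove [ywm,iks] add [nin,rpn] -> 9 lines: ezmls hwkw nin rpn lobk khga tdof eza gjq
Hunk 3: at line 1 remove [nin,rpn] add [xheuh] -> 8 lines: ezmls hwkw xheuh lobk khga tdof eza gjq
Hunk 4: at line 2 remove [lobk,khga,tdof] add [soan,wdp,dilwx] -> 8 lines: ezmls hwkw xheuh soan wdp dilwx eza gjq
Hunk 5: at line 3 remove [soan] add [ybvx,iyen] -> 9 lines: ezmls hwkw xheuh ybvx iyen wdp dilwx eza gjq
Hunk 6: at line 1 remove [xheuh,ybvx] add [chu,zcl,gsbkr] -> 10 lines: ezmls hwkw chu zcl gsbkr iyen wdp dilwx eza gjq
Final line count: 10

Answer: 10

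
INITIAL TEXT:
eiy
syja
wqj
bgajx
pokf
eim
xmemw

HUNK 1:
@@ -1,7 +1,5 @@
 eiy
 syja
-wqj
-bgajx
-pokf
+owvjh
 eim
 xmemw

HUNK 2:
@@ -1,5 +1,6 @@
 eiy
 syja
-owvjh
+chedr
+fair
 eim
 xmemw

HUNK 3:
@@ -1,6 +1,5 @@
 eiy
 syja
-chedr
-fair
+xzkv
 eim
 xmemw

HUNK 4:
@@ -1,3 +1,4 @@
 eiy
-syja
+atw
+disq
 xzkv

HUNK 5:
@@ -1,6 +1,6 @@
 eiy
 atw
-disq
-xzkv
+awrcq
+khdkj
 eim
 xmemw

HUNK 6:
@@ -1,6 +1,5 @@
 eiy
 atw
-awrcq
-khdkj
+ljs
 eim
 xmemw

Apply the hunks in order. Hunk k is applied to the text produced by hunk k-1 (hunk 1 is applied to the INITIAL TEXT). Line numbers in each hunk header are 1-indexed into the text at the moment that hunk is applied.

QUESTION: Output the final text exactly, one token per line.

Answer: eiy
atw
ljs
eim
xmemw

Derivation:
Hunk 1: at line 1 remove [wqj,bgajx,pokf] add [owvjh] -> 5 lines: eiy syja owvjh eim xmemw
Hunk 2: at line 1 remove [owvjh] add [chedr,fair] -> 6 lines: eiy syja chedr fair eim xmemw
Hunk 3: at line 1 remove [chedr,fair] add [xzkv] -> 5 lines: eiy syja xzkv eim xmemw
Hunk 4: at line 1 remove [syja] add [atw,disq] -> 6 lines: eiy atw disq xzkv eim xmemw
Hunk 5: at line 1 remove [disq,xzkv] add [awrcq,khdkj] -> 6 lines: eiy atw awrcq khdkj eim xmemw
Hunk 6: at line 1 remove [awrcq,khdkj] add [ljs] -> 5 lines: eiy atw ljs eim xmemw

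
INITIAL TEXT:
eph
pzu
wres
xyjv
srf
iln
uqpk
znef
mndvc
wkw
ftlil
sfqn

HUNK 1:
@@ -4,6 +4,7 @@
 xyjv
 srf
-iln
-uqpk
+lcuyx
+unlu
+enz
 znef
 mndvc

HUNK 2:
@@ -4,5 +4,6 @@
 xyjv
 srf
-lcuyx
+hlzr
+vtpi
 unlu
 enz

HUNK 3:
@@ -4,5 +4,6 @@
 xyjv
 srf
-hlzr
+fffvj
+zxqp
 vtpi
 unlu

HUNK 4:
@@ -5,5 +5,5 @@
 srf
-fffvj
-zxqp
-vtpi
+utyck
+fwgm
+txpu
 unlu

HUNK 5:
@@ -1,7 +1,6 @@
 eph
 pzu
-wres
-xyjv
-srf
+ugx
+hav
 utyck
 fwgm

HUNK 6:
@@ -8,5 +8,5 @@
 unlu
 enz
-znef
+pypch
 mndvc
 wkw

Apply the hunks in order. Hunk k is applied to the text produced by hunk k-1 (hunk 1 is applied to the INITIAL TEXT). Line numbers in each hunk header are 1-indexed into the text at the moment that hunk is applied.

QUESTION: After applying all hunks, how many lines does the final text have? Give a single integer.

Answer: 14

Derivation:
Hunk 1: at line 4 remove [iln,uqpk] add [lcuyx,unlu,enz] -> 13 lines: eph pzu wres xyjv srf lcuyx unlu enz znef mndvc wkw ftlil sfqn
Hunk 2: at line 4 remove [lcuyx] add [hlzr,vtpi] -> 14 lines: eph pzu wres xyjv srf hlzr vtpi unlu enz znef mndvc wkw ftlil sfqn
Hunk 3: at line 4 remove [hlzr] add [fffvj,zxqp] -> 15 lines: eph pzu wres xyjv srf fffvj zxqp vtpi unlu enz znef mndvc wkw ftlil sfqn
Hunk 4: at line 5 remove [fffvj,zxqp,vtpi] add [utyck,fwgm,txpu] -> 15 lines: eph pzu wres xyjv srf utyck fwgm txpu unlu enz znef mndvc wkw ftlil sfqn
Hunk 5: at line 1 remove [wres,xyjv,srf] add [ugx,hav] -> 14 lines: eph pzu ugx hav utyck fwgm txpu unlu enz znef mndvc wkw ftlil sfqn
Hunk 6: at line 8 remove [znef] add [pypch] -> 14 lines: eph pzu ugx hav utyck fwgm txpu unlu enz pypch mndvc wkw ftlil sfqn
Final line count: 14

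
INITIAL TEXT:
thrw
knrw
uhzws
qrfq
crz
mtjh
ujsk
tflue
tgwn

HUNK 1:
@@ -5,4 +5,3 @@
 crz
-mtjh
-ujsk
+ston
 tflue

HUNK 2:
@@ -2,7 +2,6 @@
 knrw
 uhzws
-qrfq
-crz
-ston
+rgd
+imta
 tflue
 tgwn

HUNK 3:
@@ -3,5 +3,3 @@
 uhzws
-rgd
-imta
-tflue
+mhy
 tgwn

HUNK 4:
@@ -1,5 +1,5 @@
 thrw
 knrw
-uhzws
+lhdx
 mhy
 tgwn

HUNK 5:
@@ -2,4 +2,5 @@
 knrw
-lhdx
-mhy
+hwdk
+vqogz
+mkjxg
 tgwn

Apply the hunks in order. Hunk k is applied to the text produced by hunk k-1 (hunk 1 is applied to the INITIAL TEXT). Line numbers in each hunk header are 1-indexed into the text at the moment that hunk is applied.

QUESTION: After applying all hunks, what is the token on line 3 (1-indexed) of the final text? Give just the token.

Answer: hwdk

Derivation:
Hunk 1: at line 5 remove [mtjh,ujsk] add [ston] -> 8 lines: thrw knrw uhzws qrfq crz ston tflue tgwn
Hunk 2: at line 2 remove [qrfq,crz,ston] add [rgd,imta] -> 7 lines: thrw knrw uhzws rgd imta tflue tgwn
Hunk 3: at line 3 remove [rgd,imta,tflue] add [mhy] -> 5 lines: thrw knrw uhzws mhy tgwn
Hunk 4: at line 1 remove [uhzws] add [lhdx] -> 5 lines: thrw knrw lhdx mhy tgwn
Hunk 5: at line 2 remove [lhdx,mhy] add [hwdk,vqogz,mkjxg] -> 6 lines: thrw knrw hwdk vqogz mkjxg tgwn
Final line 3: hwdk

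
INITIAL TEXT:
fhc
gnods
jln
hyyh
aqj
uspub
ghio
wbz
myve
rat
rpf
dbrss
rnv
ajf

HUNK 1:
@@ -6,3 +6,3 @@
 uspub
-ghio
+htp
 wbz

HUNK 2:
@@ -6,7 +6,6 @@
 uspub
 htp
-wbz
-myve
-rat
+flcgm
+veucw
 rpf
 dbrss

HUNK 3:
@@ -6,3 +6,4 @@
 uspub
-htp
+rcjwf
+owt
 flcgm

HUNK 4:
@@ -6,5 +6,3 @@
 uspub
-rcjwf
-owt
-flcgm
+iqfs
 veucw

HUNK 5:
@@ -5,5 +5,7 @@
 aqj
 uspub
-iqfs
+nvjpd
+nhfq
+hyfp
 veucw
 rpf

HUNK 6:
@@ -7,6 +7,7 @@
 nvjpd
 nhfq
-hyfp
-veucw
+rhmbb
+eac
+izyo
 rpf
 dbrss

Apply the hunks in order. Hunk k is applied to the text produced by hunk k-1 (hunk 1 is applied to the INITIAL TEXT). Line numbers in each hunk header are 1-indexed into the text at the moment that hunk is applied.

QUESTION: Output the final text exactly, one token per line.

Answer: fhc
gnods
jln
hyyh
aqj
uspub
nvjpd
nhfq
rhmbb
eac
izyo
rpf
dbrss
rnv
ajf

Derivation:
Hunk 1: at line 6 remove [ghio] add [htp] -> 14 lines: fhc gnods jln hyyh aqj uspub htp wbz myve rat rpf dbrss rnv ajf
Hunk 2: at line 6 remove [wbz,myve,rat] add [flcgm,veucw] -> 13 lines: fhc gnods jln hyyh aqj uspub htp flcgm veucw rpf dbrss rnv ajf
Hunk 3: at line 6 remove [htp] add [rcjwf,owt] -> 14 lines: fhc gnods jln hyyh aqj uspub rcjwf owt flcgm veucw rpf dbrss rnv ajf
Hunk 4: at line 6 remove [rcjwf,owt,flcgm] add [iqfs] -> 12 lines: fhc gnods jln hyyh aqj uspub iqfs veucw rpf dbrss rnv ajf
Hunk 5: at line 5 remove [iqfs] add [nvjpd,nhfq,hyfp] -> 14 lines: fhc gnods jln hyyh aqj uspub nvjpd nhfq hyfp veucw rpf dbrss rnv ajf
Hunk 6: at line 7 remove [hyfp,veucw] add [rhmbb,eac,izyo] -> 15 lines: fhc gnods jln hyyh aqj uspub nvjpd nhfq rhmbb eac izyo rpf dbrss rnv ajf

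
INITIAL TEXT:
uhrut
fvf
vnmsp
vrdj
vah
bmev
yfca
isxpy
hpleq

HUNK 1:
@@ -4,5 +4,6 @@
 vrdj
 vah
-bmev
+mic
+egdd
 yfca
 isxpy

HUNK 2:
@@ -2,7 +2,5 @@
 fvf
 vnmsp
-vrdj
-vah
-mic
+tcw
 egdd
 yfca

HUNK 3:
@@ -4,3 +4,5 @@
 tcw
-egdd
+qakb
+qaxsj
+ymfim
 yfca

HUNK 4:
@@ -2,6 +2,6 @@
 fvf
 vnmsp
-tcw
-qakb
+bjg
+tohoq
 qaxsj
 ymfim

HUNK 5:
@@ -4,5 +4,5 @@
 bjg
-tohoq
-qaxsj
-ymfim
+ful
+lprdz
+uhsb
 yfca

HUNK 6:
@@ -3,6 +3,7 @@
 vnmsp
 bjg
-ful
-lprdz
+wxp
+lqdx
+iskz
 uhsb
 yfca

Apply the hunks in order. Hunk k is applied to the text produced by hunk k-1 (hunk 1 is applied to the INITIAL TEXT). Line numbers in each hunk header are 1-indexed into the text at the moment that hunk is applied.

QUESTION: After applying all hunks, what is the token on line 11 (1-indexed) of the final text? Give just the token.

Answer: hpleq

Derivation:
Hunk 1: at line 4 remove [bmev] add [mic,egdd] -> 10 lines: uhrut fvf vnmsp vrdj vah mic egdd yfca isxpy hpleq
Hunk 2: at line 2 remove [vrdj,vah,mic] add [tcw] -> 8 lines: uhrut fvf vnmsp tcw egdd yfca isxpy hpleq
Hunk 3: at line 4 remove [egdd] add [qakb,qaxsj,ymfim] -> 10 lines: uhrut fvf vnmsp tcw qakb qaxsj ymfim yfca isxpy hpleq
Hunk 4: at line 2 remove [tcw,qakb] add [bjg,tohoq] -> 10 lines: uhrut fvf vnmsp bjg tohoq qaxsj ymfim yfca isxpy hpleq
Hunk 5: at line 4 remove [tohoq,qaxsj,ymfim] add [ful,lprdz,uhsb] -> 10 lines: uhrut fvf vnmsp bjg ful lprdz uhsb yfca isxpy hpleq
Hunk 6: at line 3 remove [ful,lprdz] add [wxp,lqdx,iskz] -> 11 lines: uhrut fvf vnmsp bjg wxp lqdx iskz uhsb yfca isxpy hpleq
Final line 11: hpleq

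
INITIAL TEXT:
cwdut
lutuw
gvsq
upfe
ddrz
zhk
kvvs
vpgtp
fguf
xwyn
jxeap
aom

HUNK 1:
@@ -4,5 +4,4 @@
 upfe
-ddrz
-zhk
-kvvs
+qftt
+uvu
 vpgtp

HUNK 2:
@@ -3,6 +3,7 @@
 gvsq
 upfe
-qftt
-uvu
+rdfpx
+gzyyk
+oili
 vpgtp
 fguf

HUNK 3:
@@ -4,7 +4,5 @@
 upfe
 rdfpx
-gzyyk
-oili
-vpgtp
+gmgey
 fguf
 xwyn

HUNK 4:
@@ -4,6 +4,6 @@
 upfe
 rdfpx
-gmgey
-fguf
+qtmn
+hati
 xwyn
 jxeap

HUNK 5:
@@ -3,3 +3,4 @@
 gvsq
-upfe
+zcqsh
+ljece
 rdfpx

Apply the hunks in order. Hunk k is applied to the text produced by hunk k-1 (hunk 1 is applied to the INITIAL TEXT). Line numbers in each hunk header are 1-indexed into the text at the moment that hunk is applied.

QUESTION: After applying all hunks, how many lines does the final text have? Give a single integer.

Answer: 11

Derivation:
Hunk 1: at line 4 remove [ddrz,zhk,kvvs] add [qftt,uvu] -> 11 lines: cwdut lutuw gvsq upfe qftt uvu vpgtp fguf xwyn jxeap aom
Hunk 2: at line 3 remove [qftt,uvu] add [rdfpx,gzyyk,oili] -> 12 lines: cwdut lutuw gvsq upfe rdfpx gzyyk oili vpgtp fguf xwyn jxeap aom
Hunk 3: at line 4 remove [gzyyk,oili,vpgtp] add [gmgey] -> 10 lines: cwdut lutuw gvsq upfe rdfpx gmgey fguf xwyn jxeap aom
Hunk 4: at line 4 remove [gmgey,fguf] add [qtmn,hati] -> 10 lines: cwdut lutuw gvsq upfe rdfpx qtmn hati xwyn jxeap aom
Hunk 5: at line 3 remove [upfe] add [zcqsh,ljece] -> 11 lines: cwdut lutuw gvsq zcqsh ljece rdfpx qtmn hati xwyn jxeap aom
Final line count: 11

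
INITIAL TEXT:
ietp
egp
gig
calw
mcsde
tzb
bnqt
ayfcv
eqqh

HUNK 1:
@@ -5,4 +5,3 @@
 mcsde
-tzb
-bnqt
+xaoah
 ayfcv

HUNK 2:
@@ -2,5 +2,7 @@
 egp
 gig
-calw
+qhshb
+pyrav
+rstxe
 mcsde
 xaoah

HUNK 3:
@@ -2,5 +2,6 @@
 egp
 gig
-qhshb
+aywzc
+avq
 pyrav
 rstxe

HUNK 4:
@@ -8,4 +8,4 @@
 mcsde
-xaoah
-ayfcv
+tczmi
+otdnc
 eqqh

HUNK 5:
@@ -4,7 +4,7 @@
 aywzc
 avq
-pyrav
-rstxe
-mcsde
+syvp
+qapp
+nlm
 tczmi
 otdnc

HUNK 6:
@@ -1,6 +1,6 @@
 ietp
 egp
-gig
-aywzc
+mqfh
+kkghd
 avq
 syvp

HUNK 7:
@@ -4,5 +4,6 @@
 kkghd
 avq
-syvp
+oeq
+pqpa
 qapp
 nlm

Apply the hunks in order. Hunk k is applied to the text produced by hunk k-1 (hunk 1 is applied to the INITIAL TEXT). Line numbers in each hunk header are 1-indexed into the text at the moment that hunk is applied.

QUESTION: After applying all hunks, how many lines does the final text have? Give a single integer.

Answer: 12

Derivation:
Hunk 1: at line 5 remove [tzb,bnqt] add [xaoah] -> 8 lines: ietp egp gig calw mcsde xaoah ayfcv eqqh
Hunk 2: at line 2 remove [calw] add [qhshb,pyrav,rstxe] -> 10 lines: ietp egp gig qhshb pyrav rstxe mcsde xaoah ayfcv eqqh
Hunk 3: at line 2 remove [qhshb] add [aywzc,avq] -> 11 lines: ietp egp gig aywzc avq pyrav rstxe mcsde xaoah ayfcv eqqh
Hunk 4: at line 8 remove [xaoah,ayfcv] add [tczmi,otdnc] -> 11 lines: ietp egp gig aywzc avq pyrav rstxe mcsde tczmi otdnc eqqh
Hunk 5: at line 4 remove [pyrav,rstxe,mcsde] add [syvp,qapp,nlm] -> 11 lines: ietp egp gig aywzc avq syvp qapp nlm tczmi otdnc eqqh
Hunk 6: at line 1 remove [gig,aywzc] add [mqfh,kkghd] -> 11 lines: ietp egp mqfh kkghd avq syvp qapp nlm tczmi otdnc eqqh
Hunk 7: at line 4 remove [syvp] add [oeq,pqpa] -> 12 lines: ietp egp mqfh kkghd avq oeq pqpa qapp nlm tczmi otdnc eqqh
Final line count: 12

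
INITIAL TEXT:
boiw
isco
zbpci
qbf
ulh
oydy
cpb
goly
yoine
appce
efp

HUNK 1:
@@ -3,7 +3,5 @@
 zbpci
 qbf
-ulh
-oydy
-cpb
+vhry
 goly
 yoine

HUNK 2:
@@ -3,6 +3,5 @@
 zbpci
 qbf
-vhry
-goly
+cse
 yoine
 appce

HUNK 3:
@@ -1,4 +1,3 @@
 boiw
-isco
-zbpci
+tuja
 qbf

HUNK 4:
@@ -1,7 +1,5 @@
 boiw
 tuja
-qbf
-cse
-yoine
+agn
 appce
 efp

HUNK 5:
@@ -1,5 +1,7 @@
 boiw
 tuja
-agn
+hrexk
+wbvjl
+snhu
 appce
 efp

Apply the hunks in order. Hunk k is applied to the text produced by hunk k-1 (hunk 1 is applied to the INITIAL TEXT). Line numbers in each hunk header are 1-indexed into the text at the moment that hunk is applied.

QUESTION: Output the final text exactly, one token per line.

Hunk 1: at line 3 remove [ulh,oydy,cpb] add [vhry] -> 9 lines: boiw isco zbpci qbf vhry goly yoine appce efp
Hunk 2: at line 3 remove [vhry,goly] add [cse] -> 8 lines: boiw isco zbpci qbf cse yoine appce efp
Hunk 3: at line 1 remove [isco,zbpci] add [tuja] -> 7 lines: boiw tuja qbf cse yoine appce efp
Hunk 4: at line 1 remove [qbf,cse,yoine] add [agn] -> 5 lines: boiw tuja agn appce efp
Hunk 5: at line 1 remove [agn] add [hrexk,wbvjl,snhu] -> 7 lines: boiw tuja hrexk wbvjl snhu appce efp

Answer: boiw
tuja
hrexk
wbvjl
snhu
appce
efp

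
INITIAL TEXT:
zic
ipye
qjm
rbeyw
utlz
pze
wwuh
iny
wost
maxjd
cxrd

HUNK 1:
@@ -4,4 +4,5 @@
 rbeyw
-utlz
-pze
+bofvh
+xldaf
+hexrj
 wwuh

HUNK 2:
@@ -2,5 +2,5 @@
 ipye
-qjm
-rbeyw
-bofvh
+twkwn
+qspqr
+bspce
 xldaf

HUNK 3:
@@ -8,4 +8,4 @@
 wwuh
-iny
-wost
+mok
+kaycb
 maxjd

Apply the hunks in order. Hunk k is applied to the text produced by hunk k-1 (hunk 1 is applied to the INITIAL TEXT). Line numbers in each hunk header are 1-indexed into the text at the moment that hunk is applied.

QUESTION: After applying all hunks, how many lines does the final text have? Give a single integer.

Answer: 12

Derivation:
Hunk 1: at line 4 remove [utlz,pze] add [bofvh,xldaf,hexrj] -> 12 lines: zic ipye qjm rbeyw bofvh xldaf hexrj wwuh iny wost maxjd cxrd
Hunk 2: at line 2 remove [qjm,rbeyw,bofvh] add [twkwn,qspqr,bspce] -> 12 lines: zic ipye twkwn qspqr bspce xldaf hexrj wwuh iny wost maxjd cxrd
Hunk 3: at line 8 remove [iny,wost] add [mok,kaycb] -> 12 lines: zic ipye twkwn qspqr bspce xldaf hexrj wwuh mok kaycb maxjd cxrd
Final line count: 12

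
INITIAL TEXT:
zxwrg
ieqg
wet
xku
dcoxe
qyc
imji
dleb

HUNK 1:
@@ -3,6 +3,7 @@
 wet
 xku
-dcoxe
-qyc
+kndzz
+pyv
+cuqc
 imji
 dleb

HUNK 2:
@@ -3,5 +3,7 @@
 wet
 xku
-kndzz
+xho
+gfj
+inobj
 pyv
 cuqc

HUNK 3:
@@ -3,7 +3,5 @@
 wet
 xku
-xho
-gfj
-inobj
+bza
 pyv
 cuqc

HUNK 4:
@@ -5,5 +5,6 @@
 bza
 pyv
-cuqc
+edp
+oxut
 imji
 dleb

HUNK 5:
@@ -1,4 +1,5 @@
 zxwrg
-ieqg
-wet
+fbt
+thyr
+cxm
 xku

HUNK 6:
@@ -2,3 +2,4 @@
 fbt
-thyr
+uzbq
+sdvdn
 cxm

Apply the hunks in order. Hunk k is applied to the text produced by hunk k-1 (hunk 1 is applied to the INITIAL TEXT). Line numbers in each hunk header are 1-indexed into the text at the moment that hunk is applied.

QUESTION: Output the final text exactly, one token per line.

Answer: zxwrg
fbt
uzbq
sdvdn
cxm
xku
bza
pyv
edp
oxut
imji
dleb

Derivation:
Hunk 1: at line 3 remove [dcoxe,qyc] add [kndzz,pyv,cuqc] -> 9 lines: zxwrg ieqg wet xku kndzz pyv cuqc imji dleb
Hunk 2: at line 3 remove [kndzz] add [xho,gfj,inobj] -> 11 lines: zxwrg ieqg wet xku xho gfj inobj pyv cuqc imji dleb
Hunk 3: at line 3 remove [xho,gfj,inobj] add [bza] -> 9 lines: zxwrg ieqg wet xku bza pyv cuqc imji dleb
Hunk 4: at line 5 remove [cuqc] add [edp,oxut] -> 10 lines: zxwrg ieqg wet xku bza pyv edp oxut imji dleb
Hunk 5: at line 1 remove [ieqg,wet] add [fbt,thyr,cxm] -> 11 lines: zxwrg fbt thyr cxm xku bza pyv edp oxut imji dleb
Hunk 6: at line 2 remove [thyr] add [uzbq,sdvdn] -> 12 lines: zxwrg fbt uzbq sdvdn cxm xku bza pyv edp oxut imji dleb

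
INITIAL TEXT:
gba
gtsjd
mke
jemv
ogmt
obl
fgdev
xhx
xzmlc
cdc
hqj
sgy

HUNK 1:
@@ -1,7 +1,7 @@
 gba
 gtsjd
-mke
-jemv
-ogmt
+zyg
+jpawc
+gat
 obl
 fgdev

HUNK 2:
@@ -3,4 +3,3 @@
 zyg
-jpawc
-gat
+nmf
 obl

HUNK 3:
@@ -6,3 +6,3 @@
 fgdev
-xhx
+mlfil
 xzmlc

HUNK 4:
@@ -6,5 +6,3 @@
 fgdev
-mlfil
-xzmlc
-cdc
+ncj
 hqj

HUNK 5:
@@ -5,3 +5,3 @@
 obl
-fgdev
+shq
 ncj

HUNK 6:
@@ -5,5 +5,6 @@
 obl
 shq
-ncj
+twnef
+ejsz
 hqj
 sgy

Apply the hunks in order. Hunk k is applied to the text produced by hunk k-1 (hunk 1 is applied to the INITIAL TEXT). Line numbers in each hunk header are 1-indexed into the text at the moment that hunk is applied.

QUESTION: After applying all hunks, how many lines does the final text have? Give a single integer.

Hunk 1: at line 1 remove [mke,jemv,ogmt] add [zyg,jpawc,gat] -> 12 lines: gba gtsjd zyg jpawc gat obl fgdev xhx xzmlc cdc hqj sgy
Hunk 2: at line 3 remove [jpawc,gat] add [nmf] -> 11 lines: gba gtsjd zyg nmf obl fgdev xhx xzmlc cdc hqj sgy
Hunk 3: at line 6 remove [xhx] add [mlfil] -> 11 lines: gba gtsjd zyg nmf obl fgdev mlfil xzmlc cdc hqj sgy
Hunk 4: at line 6 remove [mlfil,xzmlc,cdc] add [ncj] -> 9 lines: gba gtsjd zyg nmf obl fgdev ncj hqj sgy
Hunk 5: at line 5 remove [fgdev] add [shq] -> 9 lines: gba gtsjd zyg nmf obl shq ncj hqj sgy
Hunk 6: at line 5 remove [ncj] add [twnef,ejsz] -> 10 lines: gba gtsjd zyg nmf obl shq twnef ejsz hqj sgy
Final line count: 10

Answer: 10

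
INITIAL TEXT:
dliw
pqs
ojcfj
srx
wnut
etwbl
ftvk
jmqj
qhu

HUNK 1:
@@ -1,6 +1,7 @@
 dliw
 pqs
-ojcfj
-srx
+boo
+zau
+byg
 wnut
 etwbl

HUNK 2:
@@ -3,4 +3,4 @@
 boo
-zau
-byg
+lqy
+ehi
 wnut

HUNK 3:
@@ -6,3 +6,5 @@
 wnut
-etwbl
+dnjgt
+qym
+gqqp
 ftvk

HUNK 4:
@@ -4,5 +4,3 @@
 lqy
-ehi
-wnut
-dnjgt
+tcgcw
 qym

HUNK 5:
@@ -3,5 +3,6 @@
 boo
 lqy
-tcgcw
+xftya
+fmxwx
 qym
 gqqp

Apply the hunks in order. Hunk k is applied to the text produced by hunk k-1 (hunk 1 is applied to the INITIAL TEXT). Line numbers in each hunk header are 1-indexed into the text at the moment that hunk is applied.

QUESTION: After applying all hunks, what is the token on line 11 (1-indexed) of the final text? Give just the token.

Answer: qhu

Derivation:
Hunk 1: at line 1 remove [ojcfj,srx] add [boo,zau,byg] -> 10 lines: dliw pqs boo zau byg wnut etwbl ftvk jmqj qhu
Hunk 2: at line 3 remove [zau,byg] add [lqy,ehi] -> 10 lines: dliw pqs boo lqy ehi wnut etwbl ftvk jmqj qhu
Hunk 3: at line 6 remove [etwbl] add [dnjgt,qym,gqqp] -> 12 lines: dliw pqs boo lqy ehi wnut dnjgt qym gqqp ftvk jmqj qhu
Hunk 4: at line 4 remove [ehi,wnut,dnjgt] add [tcgcw] -> 10 lines: dliw pqs boo lqy tcgcw qym gqqp ftvk jmqj qhu
Hunk 5: at line 3 remove [tcgcw] add [xftya,fmxwx] -> 11 lines: dliw pqs boo lqy xftya fmxwx qym gqqp ftvk jmqj qhu
Final line 11: qhu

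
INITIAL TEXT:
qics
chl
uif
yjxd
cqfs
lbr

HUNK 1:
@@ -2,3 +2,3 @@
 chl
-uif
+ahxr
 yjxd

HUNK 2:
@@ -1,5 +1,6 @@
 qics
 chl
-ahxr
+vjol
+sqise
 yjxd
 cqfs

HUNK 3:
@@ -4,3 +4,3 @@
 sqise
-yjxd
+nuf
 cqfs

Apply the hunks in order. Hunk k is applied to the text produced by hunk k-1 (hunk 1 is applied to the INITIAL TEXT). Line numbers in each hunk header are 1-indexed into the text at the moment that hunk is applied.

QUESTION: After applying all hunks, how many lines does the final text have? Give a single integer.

Answer: 7

Derivation:
Hunk 1: at line 2 remove [uif] add [ahxr] -> 6 lines: qics chl ahxr yjxd cqfs lbr
Hunk 2: at line 1 remove [ahxr] add [vjol,sqise] -> 7 lines: qics chl vjol sqise yjxd cqfs lbr
Hunk 3: at line 4 remove [yjxd] add [nuf] -> 7 lines: qics chl vjol sqise nuf cqfs lbr
Final line count: 7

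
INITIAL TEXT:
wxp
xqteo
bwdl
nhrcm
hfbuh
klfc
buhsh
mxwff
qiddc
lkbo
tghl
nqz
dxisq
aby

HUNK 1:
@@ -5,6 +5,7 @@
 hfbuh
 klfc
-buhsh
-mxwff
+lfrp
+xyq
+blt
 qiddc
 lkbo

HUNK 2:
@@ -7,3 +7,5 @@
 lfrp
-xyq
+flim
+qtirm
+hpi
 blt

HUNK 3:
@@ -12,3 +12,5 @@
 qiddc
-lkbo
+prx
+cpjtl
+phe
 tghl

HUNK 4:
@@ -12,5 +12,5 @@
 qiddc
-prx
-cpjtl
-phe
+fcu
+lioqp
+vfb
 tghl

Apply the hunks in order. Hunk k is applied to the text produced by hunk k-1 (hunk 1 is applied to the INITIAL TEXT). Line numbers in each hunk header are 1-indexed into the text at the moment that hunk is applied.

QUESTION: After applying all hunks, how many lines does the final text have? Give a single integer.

Answer: 19

Derivation:
Hunk 1: at line 5 remove [buhsh,mxwff] add [lfrp,xyq,blt] -> 15 lines: wxp xqteo bwdl nhrcm hfbuh klfc lfrp xyq blt qiddc lkbo tghl nqz dxisq aby
Hunk 2: at line 7 remove [xyq] add [flim,qtirm,hpi] -> 17 lines: wxp xqteo bwdl nhrcm hfbuh klfc lfrp flim qtirm hpi blt qiddc lkbo tghl nqz dxisq aby
Hunk 3: at line 12 remove [lkbo] add [prx,cpjtl,phe] -> 19 lines: wxp xqteo bwdl nhrcm hfbuh klfc lfrp flim qtirm hpi blt qiddc prx cpjtl phe tghl nqz dxisq aby
Hunk 4: at line 12 remove [prx,cpjtl,phe] add [fcu,lioqp,vfb] -> 19 lines: wxp xqteo bwdl nhrcm hfbuh klfc lfrp flim qtirm hpi blt qiddc fcu lioqp vfb tghl nqz dxisq aby
Final line count: 19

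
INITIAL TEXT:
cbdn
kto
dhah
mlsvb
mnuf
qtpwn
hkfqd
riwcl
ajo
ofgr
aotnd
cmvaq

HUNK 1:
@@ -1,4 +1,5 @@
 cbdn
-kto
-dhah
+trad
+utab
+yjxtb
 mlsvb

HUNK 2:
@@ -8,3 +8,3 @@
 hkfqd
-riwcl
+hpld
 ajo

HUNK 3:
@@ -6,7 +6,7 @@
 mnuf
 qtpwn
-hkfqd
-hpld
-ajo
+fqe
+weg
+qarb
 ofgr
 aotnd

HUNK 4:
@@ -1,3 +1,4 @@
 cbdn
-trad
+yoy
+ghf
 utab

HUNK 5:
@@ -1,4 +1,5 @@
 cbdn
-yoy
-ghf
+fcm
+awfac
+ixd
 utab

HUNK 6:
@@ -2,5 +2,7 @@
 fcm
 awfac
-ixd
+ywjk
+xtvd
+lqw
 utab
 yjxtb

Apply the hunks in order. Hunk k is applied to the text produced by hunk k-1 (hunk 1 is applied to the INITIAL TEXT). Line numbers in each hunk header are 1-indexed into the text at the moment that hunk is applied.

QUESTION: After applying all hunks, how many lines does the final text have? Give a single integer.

Answer: 17

Derivation:
Hunk 1: at line 1 remove [kto,dhah] add [trad,utab,yjxtb] -> 13 lines: cbdn trad utab yjxtb mlsvb mnuf qtpwn hkfqd riwcl ajo ofgr aotnd cmvaq
Hunk 2: at line 8 remove [riwcl] add [hpld] -> 13 lines: cbdn trad utab yjxtb mlsvb mnuf qtpwn hkfqd hpld ajo ofgr aotnd cmvaq
Hunk 3: at line 6 remove [hkfqd,hpld,ajo] add [fqe,weg,qarb] -> 13 lines: cbdn trad utab yjxtb mlsvb mnuf qtpwn fqe weg qarb ofgr aotnd cmvaq
Hunk 4: at line 1 remove [trad] add [yoy,ghf] -> 14 lines: cbdn yoy ghf utab yjxtb mlsvb mnuf qtpwn fqe weg qarb ofgr aotnd cmvaq
Hunk 5: at line 1 remove [yoy,ghf] add [fcm,awfac,ixd] -> 15 lines: cbdn fcm awfac ixd utab yjxtb mlsvb mnuf qtpwn fqe weg qarb ofgr aotnd cmvaq
Hunk 6: at line 2 remove [ixd] add [ywjk,xtvd,lqw] -> 17 lines: cbdn fcm awfac ywjk xtvd lqw utab yjxtb mlsvb mnuf qtpwn fqe weg qarb ofgr aotnd cmvaq
Final line count: 17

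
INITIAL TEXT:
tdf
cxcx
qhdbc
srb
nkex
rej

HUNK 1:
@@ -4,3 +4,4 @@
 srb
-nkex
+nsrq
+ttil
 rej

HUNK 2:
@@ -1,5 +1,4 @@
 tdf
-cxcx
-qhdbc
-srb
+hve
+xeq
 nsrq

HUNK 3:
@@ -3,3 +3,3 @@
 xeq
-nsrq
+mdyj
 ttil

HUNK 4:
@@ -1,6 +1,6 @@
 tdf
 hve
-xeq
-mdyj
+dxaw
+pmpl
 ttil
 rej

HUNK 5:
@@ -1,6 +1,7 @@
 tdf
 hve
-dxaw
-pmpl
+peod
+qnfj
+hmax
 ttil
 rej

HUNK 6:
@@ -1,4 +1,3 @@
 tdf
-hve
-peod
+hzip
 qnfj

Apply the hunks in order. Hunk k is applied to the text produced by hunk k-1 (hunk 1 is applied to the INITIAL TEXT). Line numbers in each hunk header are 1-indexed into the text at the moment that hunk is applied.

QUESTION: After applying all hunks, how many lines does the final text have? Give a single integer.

Hunk 1: at line 4 remove [nkex] add [nsrq,ttil] -> 7 lines: tdf cxcx qhdbc srb nsrq ttil rej
Hunk 2: at line 1 remove [cxcx,qhdbc,srb] add [hve,xeq] -> 6 lines: tdf hve xeq nsrq ttil rej
Hunk 3: at line 3 remove [nsrq] add [mdyj] -> 6 lines: tdf hve xeq mdyj ttil rej
Hunk 4: at line 1 remove [xeq,mdyj] add [dxaw,pmpl] -> 6 lines: tdf hve dxaw pmpl ttil rej
Hunk 5: at line 1 remove [dxaw,pmpl] add [peod,qnfj,hmax] -> 7 lines: tdf hve peod qnfj hmax ttil rej
Hunk 6: at line 1 remove [hve,peod] add [hzip] -> 6 lines: tdf hzip qnfj hmax ttil rej
Final line count: 6

Answer: 6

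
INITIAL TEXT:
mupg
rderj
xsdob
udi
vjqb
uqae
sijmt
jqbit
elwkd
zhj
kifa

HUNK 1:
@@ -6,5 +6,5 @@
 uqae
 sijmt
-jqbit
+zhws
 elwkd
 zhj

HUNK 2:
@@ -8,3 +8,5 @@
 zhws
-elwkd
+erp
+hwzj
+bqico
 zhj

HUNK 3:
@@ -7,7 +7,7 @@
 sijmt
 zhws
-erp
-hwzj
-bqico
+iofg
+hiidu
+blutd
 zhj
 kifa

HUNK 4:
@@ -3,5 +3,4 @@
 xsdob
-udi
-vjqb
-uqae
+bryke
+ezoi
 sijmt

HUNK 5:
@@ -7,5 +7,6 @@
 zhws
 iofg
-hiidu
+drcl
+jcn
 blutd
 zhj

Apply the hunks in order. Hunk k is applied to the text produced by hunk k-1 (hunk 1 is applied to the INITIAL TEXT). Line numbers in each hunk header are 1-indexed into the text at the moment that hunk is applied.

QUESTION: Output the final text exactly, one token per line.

Hunk 1: at line 6 remove [jqbit] add [zhws] -> 11 lines: mupg rderj xsdob udi vjqb uqae sijmt zhws elwkd zhj kifa
Hunk 2: at line 8 remove [elwkd] add [erp,hwzj,bqico] -> 13 lines: mupg rderj xsdob udi vjqb uqae sijmt zhws erp hwzj bqico zhj kifa
Hunk 3: at line 7 remove [erp,hwzj,bqico] add [iofg,hiidu,blutd] -> 13 lines: mupg rderj xsdob udi vjqb uqae sijmt zhws iofg hiidu blutd zhj kifa
Hunk 4: at line 3 remove [udi,vjqb,uqae] add [bryke,ezoi] -> 12 lines: mupg rderj xsdob bryke ezoi sijmt zhws iofg hiidu blutd zhj kifa
Hunk 5: at line 7 remove [hiidu] add [drcl,jcn] -> 13 lines: mupg rderj xsdob bryke ezoi sijmt zhws iofg drcl jcn blutd zhj kifa

Answer: mupg
rderj
xsdob
bryke
ezoi
sijmt
zhws
iofg
drcl
jcn
blutd
zhj
kifa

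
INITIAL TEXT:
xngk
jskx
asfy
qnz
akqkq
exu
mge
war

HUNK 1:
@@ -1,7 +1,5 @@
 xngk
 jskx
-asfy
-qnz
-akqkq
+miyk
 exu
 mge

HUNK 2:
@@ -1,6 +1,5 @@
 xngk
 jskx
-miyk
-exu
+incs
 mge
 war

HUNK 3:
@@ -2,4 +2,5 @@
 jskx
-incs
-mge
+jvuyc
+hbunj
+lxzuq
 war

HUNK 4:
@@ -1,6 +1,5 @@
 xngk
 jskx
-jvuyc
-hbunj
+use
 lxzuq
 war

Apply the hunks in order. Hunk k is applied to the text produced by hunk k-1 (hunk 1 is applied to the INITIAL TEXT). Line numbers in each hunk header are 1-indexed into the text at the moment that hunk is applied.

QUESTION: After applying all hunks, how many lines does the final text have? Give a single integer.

Hunk 1: at line 1 remove [asfy,qnz,akqkq] add [miyk] -> 6 lines: xngk jskx miyk exu mge war
Hunk 2: at line 1 remove [miyk,exu] add [incs] -> 5 lines: xngk jskx incs mge war
Hunk 3: at line 2 remove [incs,mge] add [jvuyc,hbunj,lxzuq] -> 6 lines: xngk jskx jvuyc hbunj lxzuq war
Hunk 4: at line 1 remove [jvuyc,hbunj] add [use] -> 5 lines: xngk jskx use lxzuq war
Final line count: 5

Answer: 5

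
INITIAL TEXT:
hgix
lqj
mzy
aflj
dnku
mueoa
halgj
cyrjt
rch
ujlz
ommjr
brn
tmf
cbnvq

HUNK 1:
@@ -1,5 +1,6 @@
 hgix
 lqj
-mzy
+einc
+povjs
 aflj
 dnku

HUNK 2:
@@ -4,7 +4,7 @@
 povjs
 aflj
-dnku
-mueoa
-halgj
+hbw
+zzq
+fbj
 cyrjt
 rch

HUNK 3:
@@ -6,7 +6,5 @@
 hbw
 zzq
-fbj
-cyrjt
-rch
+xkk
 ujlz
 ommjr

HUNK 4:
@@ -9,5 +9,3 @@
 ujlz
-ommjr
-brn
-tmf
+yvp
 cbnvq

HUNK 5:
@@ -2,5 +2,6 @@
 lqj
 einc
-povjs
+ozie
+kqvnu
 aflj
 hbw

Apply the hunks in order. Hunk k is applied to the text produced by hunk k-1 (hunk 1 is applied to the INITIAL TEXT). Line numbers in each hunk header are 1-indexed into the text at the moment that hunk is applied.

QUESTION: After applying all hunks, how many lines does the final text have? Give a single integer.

Hunk 1: at line 1 remove [mzy] add [einc,povjs] -> 15 lines: hgix lqj einc povjs aflj dnku mueoa halgj cyrjt rch ujlz ommjr brn tmf cbnvq
Hunk 2: at line 4 remove [dnku,mueoa,halgj] add [hbw,zzq,fbj] -> 15 lines: hgix lqj einc povjs aflj hbw zzq fbj cyrjt rch ujlz ommjr brn tmf cbnvq
Hunk 3: at line 6 remove [fbj,cyrjt,rch] add [xkk] -> 13 lines: hgix lqj einc povjs aflj hbw zzq xkk ujlz ommjr brn tmf cbnvq
Hunk 4: at line 9 remove [ommjr,brn,tmf] add [yvp] -> 11 lines: hgix lqj einc povjs aflj hbw zzq xkk ujlz yvp cbnvq
Hunk 5: at line 2 remove [povjs] add [ozie,kqvnu] -> 12 lines: hgix lqj einc ozie kqvnu aflj hbw zzq xkk ujlz yvp cbnvq
Final line count: 12

Answer: 12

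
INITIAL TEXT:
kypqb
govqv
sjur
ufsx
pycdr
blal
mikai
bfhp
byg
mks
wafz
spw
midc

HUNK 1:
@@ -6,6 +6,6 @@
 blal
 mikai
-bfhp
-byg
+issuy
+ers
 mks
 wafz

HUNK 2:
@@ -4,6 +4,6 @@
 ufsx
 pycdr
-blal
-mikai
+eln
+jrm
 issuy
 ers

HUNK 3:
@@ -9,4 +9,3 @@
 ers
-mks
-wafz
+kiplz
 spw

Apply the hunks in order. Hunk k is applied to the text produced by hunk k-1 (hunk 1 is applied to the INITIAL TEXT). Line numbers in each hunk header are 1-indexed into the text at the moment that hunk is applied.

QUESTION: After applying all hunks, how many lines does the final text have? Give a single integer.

Answer: 12

Derivation:
Hunk 1: at line 6 remove [bfhp,byg] add [issuy,ers] -> 13 lines: kypqb govqv sjur ufsx pycdr blal mikai issuy ers mks wafz spw midc
Hunk 2: at line 4 remove [blal,mikai] add [eln,jrm] -> 13 lines: kypqb govqv sjur ufsx pycdr eln jrm issuy ers mks wafz spw midc
Hunk 3: at line 9 remove [mks,wafz] add [kiplz] -> 12 lines: kypqb govqv sjur ufsx pycdr eln jrm issuy ers kiplz spw midc
Final line count: 12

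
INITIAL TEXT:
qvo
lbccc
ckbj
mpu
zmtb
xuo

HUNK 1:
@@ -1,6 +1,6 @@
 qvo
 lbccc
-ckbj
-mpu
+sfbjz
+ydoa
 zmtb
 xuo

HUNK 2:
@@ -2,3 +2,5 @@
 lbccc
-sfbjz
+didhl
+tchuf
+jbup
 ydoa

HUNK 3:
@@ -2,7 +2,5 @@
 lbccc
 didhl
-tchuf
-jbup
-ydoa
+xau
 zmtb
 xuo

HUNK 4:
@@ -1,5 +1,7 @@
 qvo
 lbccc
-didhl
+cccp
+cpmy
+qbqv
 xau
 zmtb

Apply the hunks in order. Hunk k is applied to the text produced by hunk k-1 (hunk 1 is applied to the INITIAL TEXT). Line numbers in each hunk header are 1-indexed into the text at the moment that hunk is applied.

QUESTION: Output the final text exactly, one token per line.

Hunk 1: at line 1 remove [ckbj,mpu] add [sfbjz,ydoa] -> 6 lines: qvo lbccc sfbjz ydoa zmtb xuo
Hunk 2: at line 2 remove [sfbjz] add [didhl,tchuf,jbup] -> 8 lines: qvo lbccc didhl tchuf jbup ydoa zmtb xuo
Hunk 3: at line 2 remove [tchuf,jbup,ydoa] add [xau] -> 6 lines: qvo lbccc didhl xau zmtb xuo
Hunk 4: at line 1 remove [didhl] add [cccp,cpmy,qbqv] -> 8 lines: qvo lbccc cccp cpmy qbqv xau zmtb xuo

Answer: qvo
lbccc
cccp
cpmy
qbqv
xau
zmtb
xuo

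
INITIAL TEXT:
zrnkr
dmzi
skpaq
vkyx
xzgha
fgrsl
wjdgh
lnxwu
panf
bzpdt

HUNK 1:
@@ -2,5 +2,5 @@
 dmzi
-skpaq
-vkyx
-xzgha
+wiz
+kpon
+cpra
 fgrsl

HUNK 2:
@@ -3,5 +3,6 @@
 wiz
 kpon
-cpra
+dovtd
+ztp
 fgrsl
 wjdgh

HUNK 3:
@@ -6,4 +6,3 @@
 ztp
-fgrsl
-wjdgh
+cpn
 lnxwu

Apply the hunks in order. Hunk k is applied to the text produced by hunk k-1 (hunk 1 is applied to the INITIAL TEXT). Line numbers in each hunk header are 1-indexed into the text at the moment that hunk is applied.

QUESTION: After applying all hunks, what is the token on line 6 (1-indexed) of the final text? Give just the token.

Hunk 1: at line 2 remove [skpaq,vkyx,xzgha] add [wiz,kpon,cpra] -> 10 lines: zrnkr dmzi wiz kpon cpra fgrsl wjdgh lnxwu panf bzpdt
Hunk 2: at line 3 remove [cpra] add [dovtd,ztp] -> 11 lines: zrnkr dmzi wiz kpon dovtd ztp fgrsl wjdgh lnxwu panf bzpdt
Hunk 3: at line 6 remove [fgrsl,wjdgh] add [cpn] -> 10 lines: zrnkr dmzi wiz kpon dovtd ztp cpn lnxwu panf bzpdt
Final line 6: ztp

Answer: ztp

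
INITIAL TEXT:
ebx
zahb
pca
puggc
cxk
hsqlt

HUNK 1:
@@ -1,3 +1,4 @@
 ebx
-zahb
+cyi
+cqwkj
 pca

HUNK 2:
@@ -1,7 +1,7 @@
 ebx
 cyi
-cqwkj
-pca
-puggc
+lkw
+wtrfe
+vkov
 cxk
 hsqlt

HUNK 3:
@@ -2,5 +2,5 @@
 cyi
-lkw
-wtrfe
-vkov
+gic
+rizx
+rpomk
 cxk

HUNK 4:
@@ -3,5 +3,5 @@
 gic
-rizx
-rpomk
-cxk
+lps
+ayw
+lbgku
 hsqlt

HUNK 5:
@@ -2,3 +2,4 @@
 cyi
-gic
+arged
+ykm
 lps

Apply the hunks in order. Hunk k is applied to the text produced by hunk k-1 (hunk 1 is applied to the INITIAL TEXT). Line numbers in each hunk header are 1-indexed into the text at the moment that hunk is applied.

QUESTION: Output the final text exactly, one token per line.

Hunk 1: at line 1 remove [zahb] add [cyi,cqwkj] -> 7 lines: ebx cyi cqwkj pca puggc cxk hsqlt
Hunk 2: at line 1 remove [cqwkj,pca,puggc] add [lkw,wtrfe,vkov] -> 7 lines: ebx cyi lkw wtrfe vkov cxk hsqlt
Hunk 3: at line 2 remove [lkw,wtrfe,vkov] add [gic,rizx,rpomk] -> 7 lines: ebx cyi gic rizx rpomk cxk hsqlt
Hunk 4: at line 3 remove [rizx,rpomk,cxk] add [lps,ayw,lbgku] -> 7 lines: ebx cyi gic lps ayw lbgku hsqlt
Hunk 5: at line 2 remove [gic] add [arged,ykm] -> 8 lines: ebx cyi arged ykm lps ayw lbgku hsqlt

Answer: ebx
cyi
arged
ykm
lps
ayw
lbgku
hsqlt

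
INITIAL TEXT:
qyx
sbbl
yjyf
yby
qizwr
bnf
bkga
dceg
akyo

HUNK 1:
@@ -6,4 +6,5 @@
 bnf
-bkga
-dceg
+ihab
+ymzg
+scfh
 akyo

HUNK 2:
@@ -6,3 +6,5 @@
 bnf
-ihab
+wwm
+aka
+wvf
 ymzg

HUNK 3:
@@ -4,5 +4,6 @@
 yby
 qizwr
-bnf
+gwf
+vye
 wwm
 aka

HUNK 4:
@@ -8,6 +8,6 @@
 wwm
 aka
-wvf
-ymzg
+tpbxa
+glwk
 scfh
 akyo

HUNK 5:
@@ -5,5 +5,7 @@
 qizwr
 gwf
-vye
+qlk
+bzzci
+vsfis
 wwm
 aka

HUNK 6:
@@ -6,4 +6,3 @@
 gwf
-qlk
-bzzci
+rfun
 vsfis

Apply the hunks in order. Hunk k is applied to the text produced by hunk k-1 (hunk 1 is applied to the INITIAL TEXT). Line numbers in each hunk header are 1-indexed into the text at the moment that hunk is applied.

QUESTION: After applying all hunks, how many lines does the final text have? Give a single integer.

Answer: 14

Derivation:
Hunk 1: at line 6 remove [bkga,dceg] add [ihab,ymzg,scfh] -> 10 lines: qyx sbbl yjyf yby qizwr bnf ihab ymzg scfh akyo
Hunk 2: at line 6 remove [ihab] add [wwm,aka,wvf] -> 12 lines: qyx sbbl yjyf yby qizwr bnf wwm aka wvf ymzg scfh akyo
Hunk 3: at line 4 remove [bnf] add [gwf,vye] -> 13 lines: qyx sbbl yjyf yby qizwr gwf vye wwm aka wvf ymzg scfh akyo
Hunk 4: at line 8 remove [wvf,ymzg] add [tpbxa,glwk] -> 13 lines: qyx sbbl yjyf yby qizwr gwf vye wwm aka tpbxa glwk scfh akyo
Hunk 5: at line 5 remove [vye] add [qlk,bzzci,vsfis] -> 15 lines: qyx sbbl yjyf yby qizwr gwf qlk bzzci vsfis wwm aka tpbxa glwk scfh akyo
Hunk 6: at line 6 remove [qlk,bzzci] add [rfun] -> 14 lines: qyx sbbl yjyf yby qizwr gwf rfun vsfis wwm aka tpbxa glwk scfh akyo
Final line count: 14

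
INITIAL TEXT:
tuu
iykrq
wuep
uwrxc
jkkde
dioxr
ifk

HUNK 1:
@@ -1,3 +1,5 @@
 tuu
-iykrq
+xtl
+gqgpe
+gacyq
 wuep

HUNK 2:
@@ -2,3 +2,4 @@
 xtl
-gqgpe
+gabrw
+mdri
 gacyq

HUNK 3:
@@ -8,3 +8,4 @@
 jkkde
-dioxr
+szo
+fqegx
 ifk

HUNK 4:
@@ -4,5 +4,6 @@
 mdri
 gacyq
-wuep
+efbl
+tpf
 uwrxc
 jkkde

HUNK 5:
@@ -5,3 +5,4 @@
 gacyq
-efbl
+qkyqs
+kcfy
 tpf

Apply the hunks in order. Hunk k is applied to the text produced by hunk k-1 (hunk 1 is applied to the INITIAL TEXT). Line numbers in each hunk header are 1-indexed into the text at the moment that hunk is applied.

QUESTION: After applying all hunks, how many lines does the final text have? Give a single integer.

Hunk 1: at line 1 remove [iykrq] add [xtl,gqgpe,gacyq] -> 9 lines: tuu xtl gqgpe gacyq wuep uwrxc jkkde dioxr ifk
Hunk 2: at line 2 remove [gqgpe] add [gabrw,mdri] -> 10 lines: tuu xtl gabrw mdri gacyq wuep uwrxc jkkde dioxr ifk
Hunk 3: at line 8 remove [dioxr] add [szo,fqegx] -> 11 lines: tuu xtl gabrw mdri gacyq wuep uwrxc jkkde szo fqegx ifk
Hunk 4: at line 4 remove [wuep] add [efbl,tpf] -> 12 lines: tuu xtl gabrw mdri gacyq efbl tpf uwrxc jkkde szo fqegx ifk
Hunk 5: at line 5 remove [efbl] add [qkyqs,kcfy] -> 13 lines: tuu xtl gabrw mdri gacyq qkyqs kcfy tpf uwrxc jkkde szo fqegx ifk
Final line count: 13

Answer: 13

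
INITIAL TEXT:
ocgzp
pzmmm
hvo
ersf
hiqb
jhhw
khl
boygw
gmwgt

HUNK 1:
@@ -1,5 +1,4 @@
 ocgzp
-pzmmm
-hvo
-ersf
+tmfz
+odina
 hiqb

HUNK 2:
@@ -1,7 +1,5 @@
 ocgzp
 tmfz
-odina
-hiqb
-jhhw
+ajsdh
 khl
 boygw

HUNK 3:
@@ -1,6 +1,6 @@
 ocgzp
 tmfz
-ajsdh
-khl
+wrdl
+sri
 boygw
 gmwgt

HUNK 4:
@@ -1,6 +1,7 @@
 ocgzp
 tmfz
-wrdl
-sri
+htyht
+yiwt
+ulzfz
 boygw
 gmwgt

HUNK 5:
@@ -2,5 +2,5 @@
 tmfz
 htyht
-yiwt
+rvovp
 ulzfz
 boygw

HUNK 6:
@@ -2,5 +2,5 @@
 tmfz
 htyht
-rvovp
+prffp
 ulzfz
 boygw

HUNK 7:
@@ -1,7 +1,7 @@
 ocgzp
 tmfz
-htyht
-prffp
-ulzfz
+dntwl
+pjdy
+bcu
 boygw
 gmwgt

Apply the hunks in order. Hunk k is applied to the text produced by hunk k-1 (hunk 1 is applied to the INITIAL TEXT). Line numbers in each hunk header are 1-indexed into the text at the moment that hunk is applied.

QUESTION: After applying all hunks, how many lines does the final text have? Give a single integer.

Answer: 7

Derivation:
Hunk 1: at line 1 remove [pzmmm,hvo,ersf] add [tmfz,odina] -> 8 lines: ocgzp tmfz odina hiqb jhhw khl boygw gmwgt
Hunk 2: at line 1 remove [odina,hiqb,jhhw] add [ajsdh] -> 6 lines: ocgzp tmfz ajsdh khl boygw gmwgt
Hunk 3: at line 1 remove [ajsdh,khl] add [wrdl,sri] -> 6 lines: ocgzp tmfz wrdl sri boygw gmwgt
Hunk 4: at line 1 remove [wrdl,sri] add [htyht,yiwt,ulzfz] -> 7 lines: ocgzp tmfz htyht yiwt ulzfz boygw gmwgt
Hunk 5: at line 2 remove [yiwt] add [rvovp] -> 7 lines: ocgzp tmfz htyht rvovp ulzfz boygw gmwgt
Hunk 6: at line 2 remove [rvovp] add [prffp] -> 7 lines: ocgzp tmfz htyht prffp ulzfz boygw gmwgt
Hunk 7: at line 1 remove [htyht,prffp,ulzfz] add [dntwl,pjdy,bcu] -> 7 lines: ocgzp tmfz dntwl pjdy bcu boygw gmwgt
Final line count: 7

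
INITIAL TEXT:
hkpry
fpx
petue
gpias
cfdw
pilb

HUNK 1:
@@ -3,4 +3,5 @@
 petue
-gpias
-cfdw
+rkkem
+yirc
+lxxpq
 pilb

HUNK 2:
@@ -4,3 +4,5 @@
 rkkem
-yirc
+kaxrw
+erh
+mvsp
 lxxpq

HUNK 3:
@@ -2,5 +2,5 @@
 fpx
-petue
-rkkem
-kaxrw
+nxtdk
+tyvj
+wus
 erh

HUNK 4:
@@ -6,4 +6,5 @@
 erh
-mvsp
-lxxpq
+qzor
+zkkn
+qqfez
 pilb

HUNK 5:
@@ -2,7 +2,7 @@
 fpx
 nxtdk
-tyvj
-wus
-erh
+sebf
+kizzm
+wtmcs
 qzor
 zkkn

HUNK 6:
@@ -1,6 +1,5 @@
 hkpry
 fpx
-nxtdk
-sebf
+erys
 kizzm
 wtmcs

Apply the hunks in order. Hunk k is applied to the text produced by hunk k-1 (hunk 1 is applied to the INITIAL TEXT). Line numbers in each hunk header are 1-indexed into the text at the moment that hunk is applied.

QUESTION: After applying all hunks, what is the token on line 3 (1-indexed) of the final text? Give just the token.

Answer: erys

Derivation:
Hunk 1: at line 3 remove [gpias,cfdw] add [rkkem,yirc,lxxpq] -> 7 lines: hkpry fpx petue rkkem yirc lxxpq pilb
Hunk 2: at line 4 remove [yirc] add [kaxrw,erh,mvsp] -> 9 lines: hkpry fpx petue rkkem kaxrw erh mvsp lxxpq pilb
Hunk 3: at line 2 remove [petue,rkkem,kaxrw] add [nxtdk,tyvj,wus] -> 9 lines: hkpry fpx nxtdk tyvj wus erh mvsp lxxpq pilb
Hunk 4: at line 6 remove [mvsp,lxxpq] add [qzor,zkkn,qqfez] -> 10 lines: hkpry fpx nxtdk tyvj wus erh qzor zkkn qqfez pilb
Hunk 5: at line 2 remove [tyvj,wus,erh] add [sebf,kizzm,wtmcs] -> 10 lines: hkpry fpx nxtdk sebf kizzm wtmcs qzor zkkn qqfez pilb
Hunk 6: at line 1 remove [nxtdk,sebf] add [erys] -> 9 lines: hkpry fpx erys kizzm wtmcs qzor zkkn qqfez pilb
Final line 3: erys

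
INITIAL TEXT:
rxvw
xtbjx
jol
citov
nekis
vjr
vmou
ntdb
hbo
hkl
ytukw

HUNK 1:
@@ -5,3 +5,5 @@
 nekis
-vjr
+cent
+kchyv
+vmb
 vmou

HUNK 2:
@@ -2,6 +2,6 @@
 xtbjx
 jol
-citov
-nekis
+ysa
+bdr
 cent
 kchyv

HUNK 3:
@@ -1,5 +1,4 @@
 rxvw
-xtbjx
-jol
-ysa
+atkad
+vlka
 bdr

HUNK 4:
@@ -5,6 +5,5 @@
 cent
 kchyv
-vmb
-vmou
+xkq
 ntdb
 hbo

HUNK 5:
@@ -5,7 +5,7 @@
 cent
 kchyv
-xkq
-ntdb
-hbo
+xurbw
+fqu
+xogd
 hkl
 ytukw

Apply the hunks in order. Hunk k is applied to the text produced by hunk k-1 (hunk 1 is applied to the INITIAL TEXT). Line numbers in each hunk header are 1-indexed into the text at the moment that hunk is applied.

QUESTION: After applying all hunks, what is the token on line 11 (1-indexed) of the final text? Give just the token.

Hunk 1: at line 5 remove [vjr] add [cent,kchyv,vmb] -> 13 lines: rxvw xtbjx jol citov nekis cent kchyv vmb vmou ntdb hbo hkl ytukw
Hunk 2: at line 2 remove [citov,nekis] add [ysa,bdr] -> 13 lines: rxvw xtbjx jol ysa bdr cent kchyv vmb vmou ntdb hbo hkl ytukw
Hunk 3: at line 1 remove [xtbjx,jol,ysa] add [atkad,vlka] -> 12 lines: rxvw atkad vlka bdr cent kchyv vmb vmou ntdb hbo hkl ytukw
Hunk 4: at line 5 remove [vmb,vmou] add [xkq] -> 11 lines: rxvw atkad vlka bdr cent kchyv xkq ntdb hbo hkl ytukw
Hunk 5: at line 5 remove [xkq,ntdb,hbo] add [xurbw,fqu,xogd] -> 11 lines: rxvw atkad vlka bdr cent kchyv xurbw fqu xogd hkl ytukw
Final line 11: ytukw

Answer: ytukw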